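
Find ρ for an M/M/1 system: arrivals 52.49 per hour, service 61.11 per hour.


ρ = λ/μ = 52.49/61.11 = 0.8589

Final: 0.8589


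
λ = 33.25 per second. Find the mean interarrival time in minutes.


Mean interarrival time = 1/λ = 1/33.25 second = 0.03008 second
In minutes: 0.03008 × 0.0166667 = 0.0005013 min

Final: 0.0005013 min


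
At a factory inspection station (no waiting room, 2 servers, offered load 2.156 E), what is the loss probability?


B(c,a) = (a^c/c!) / Σ_{k=0}^{c} a^k/k!
a^2/2! = 2.324168
Σ terms (k=0..2): 1.00000 + 2.15600 + 2.32417 = 5.480168
B = 2.324168/5.480168 = 0.424105

Final: 0.424105


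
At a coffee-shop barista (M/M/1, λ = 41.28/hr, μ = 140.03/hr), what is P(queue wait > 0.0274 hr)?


ρ = 41.28/140.03 = 0.2948
P(Wq > t) = ρ·e^{−(μ−λ)t} = 0.2948·e^{−2.7058}
= 0.2948·0.066820 = 0.019698

Final: 0.019698


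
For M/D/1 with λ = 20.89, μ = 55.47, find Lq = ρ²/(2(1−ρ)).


ρ = 20.89/55.47 = 0.3766
M/D/1: Lq = ρ²/(2(1−ρ)) = 0.1418/(2·0.6234) = 0.11375

Final: 0.11375


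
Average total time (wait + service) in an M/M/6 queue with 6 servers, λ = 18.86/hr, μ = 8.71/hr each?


a = 2.1653; ρ = 0.3609; P₀ = 0.114438
Lq = P₀·a^c·ρ/(c!(1−ρ)²) = 0.01447
Wq = Lq/λ = 0.01447/18.86 = 0.0007675 hr
W = Wq + 1/μ = 0.0007675 + 0.11481 = 0.11558 hr

Final: 0.11558 hr


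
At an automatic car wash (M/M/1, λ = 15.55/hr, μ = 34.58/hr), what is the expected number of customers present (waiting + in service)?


ρ = λ/μ = 15.55/34.58 = 0.4497
L = ρ/(1−ρ) = 0.4497/(1 − 0.4497) = 0.4497/0.5503 = 0.8171

Final: 0.8171


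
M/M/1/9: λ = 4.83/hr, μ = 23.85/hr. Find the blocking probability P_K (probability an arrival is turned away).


ρ = λ/μ = 4.83/23.85 = 0.2025
P_K = (1−ρ)ρ^K/(1−ρ^(K+1)) = (0.7975·0.0000005730)/(1 − 0.0000001160)
= 0.0000004569/1.000000 = 0.0000004569

Final: 0.0000004569


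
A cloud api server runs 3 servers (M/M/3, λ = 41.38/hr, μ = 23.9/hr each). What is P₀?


a = λ/μ = 41.38/23.9 = 1.7314; ρ = a/c = 0.5771
Σ_{k=0}^{2} a^k/k! (terms k=0..2) = 1.00000 + 1.73138 + 1.49884 = 4.23022
Tail: a^3/(3!(1−ρ)) = 5.19012/(6·0.4229) = 2.04558
P₀ = 1/(4.23022 + 2.04558) = 1/6.27580 = 0.159342

Final: 0.159342


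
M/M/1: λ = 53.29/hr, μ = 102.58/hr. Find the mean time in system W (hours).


W = 1/(μ−λ) = 1/(102.58 − 53.29) = 1/49.29 = 0.02029 hr

Final: 0.02029 hr


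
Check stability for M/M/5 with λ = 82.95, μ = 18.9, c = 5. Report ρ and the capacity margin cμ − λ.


Total capacity cμ = 5·18.9 = 94.50/hr
ρ = λ/(cμ) = 82.95/94.50 = 0.8778
Stable ⇔ ρ < 1: YES
Spare capacity = cμ − λ = 94.50 − 82.95 = 11.55/hr

Final: ρ = 0.8778; stable; margin = 11.55/hr


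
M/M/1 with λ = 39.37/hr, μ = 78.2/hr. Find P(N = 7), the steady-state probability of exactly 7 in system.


ρ = 39.37/78.2 = 0.5035
P_n = (1−ρ)·ρ^n = (1 − 0.5035)·0.5035^7 = 0.4965·0.008198 = 0.004071

Final: 0.004071


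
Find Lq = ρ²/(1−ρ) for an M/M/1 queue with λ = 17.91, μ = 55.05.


ρ = 17.91/55.05 = 0.3253
Lq = ρ²/(1−ρ) = 0.1058/0.6747 = 0.1569

Final: 0.1569


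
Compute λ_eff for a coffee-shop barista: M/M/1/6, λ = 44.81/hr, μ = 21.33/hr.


ρ = 2.1008; P_K = (1−ρ)ρ^6/(1−ρ^7) = 0.526908
λ_eff = λ(1 − P_K) = 44.81·(1 − 0.526908) = 44.81·0.473092 = 21.1993 /hr

Final: 21.1993 /hr


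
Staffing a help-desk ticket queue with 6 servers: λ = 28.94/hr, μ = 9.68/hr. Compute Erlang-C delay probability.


a = λ/μ = 2.9897; ρ = a/6 = 0.4983
P₀ = 0.049485 (from M/M/c formula)
C(c,a) = [a^c/(c!(1−ρ))]·P₀ = [714.06709/(720·0.5017)]·0.049485
= 1.97671·0.049485 = 0.097817

Final: 0.097817


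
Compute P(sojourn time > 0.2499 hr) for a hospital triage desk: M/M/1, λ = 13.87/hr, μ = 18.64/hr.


W ~ Exponential(μ−λ) for M/M/1.
μ − λ = 18.64 − 13.87 = 4.7700
P(W > t) = e^{−(μ−λ)t} = e^{−1.1920} = 0.303606

Final: 0.303606


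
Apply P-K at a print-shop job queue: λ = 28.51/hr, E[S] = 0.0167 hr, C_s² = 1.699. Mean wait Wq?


ρ = λ·E[S] = 28.51·0.0167 = 0.4761
E[S²] = E[S]²(1+C_s²) = 0.0167²·(1+1.699) = 0.0007527
Wq = λ·E[S²]/(2(1−ρ)) = 28.51·0.0007527/(2·0.5239) = 0.02048 hr

Final: 0.02048 hr


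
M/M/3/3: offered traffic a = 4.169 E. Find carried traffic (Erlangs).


B(3,4.169) = 0.465633 (Erlang-B)
Carried load = a(1 − B) = 4.169·(1 − 0.465633) = 4.169·0.534367 = 2.2278 E

Final: 2.2278 Erlangs


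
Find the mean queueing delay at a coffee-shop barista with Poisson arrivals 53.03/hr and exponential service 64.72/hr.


ρ = 53.03/64.72 = 0.8194
Wq = ρ/(μ−λ) = 0.8194/(64.72 − 53.03) = 0.8194/11.69 = 0.07009 hr

Final: 0.07009 hr


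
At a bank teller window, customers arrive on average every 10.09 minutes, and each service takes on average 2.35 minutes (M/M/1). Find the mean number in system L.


λ = 60/10.09 = 5.9465 /hr
μ = 60/2.35 = 25.5319 /hr
ρ = λ/μ = 5.9465/25.5319 = 0.2329
L = ρ/(1−ρ) = 0.2329/0.7671 = 0.3036

Final: 0.3036


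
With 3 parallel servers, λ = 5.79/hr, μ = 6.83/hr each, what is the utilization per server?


ρ = λ/(cμ) = 5.79/(3·6.83) = 5.79/20.49 = 0.2826

Final: 0.2826


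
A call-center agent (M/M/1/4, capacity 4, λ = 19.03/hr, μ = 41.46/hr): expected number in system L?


ρ = 19.03/41.46 = 0.4590
L = ρ[1 − (K+1)ρ^K + Kρ^(K+1)] / [(1−ρ)(1−ρ^(K+1))]
Numerator: 0.4590·(1 − 5·0.044385 + 4·0.020373) = 0.394537
Denominator: (0.5410)·(0.979627) = 0.529982
L = 0.394537/0.529982 = 0.7444

Final: 0.7444


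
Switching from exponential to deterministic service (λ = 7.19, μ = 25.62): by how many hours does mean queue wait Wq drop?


ρ = 7.19/25.62 = 0.2806
Wq(M/M/1) = ρ/(μ−λ) = 0.2806/18.43 = 0.01523 hr
Wq(M/D/1) = ρ/(2(μ−λ)) = 0.007614 hr
Savings = 0.01523 − 0.007614 = 0.007614 hr

Final: 0.007614 hr


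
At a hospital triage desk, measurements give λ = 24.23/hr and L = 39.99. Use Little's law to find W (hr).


W = L/λ = 39.99/24.23 = 1.6504 hr

Final: 1.6504 hr


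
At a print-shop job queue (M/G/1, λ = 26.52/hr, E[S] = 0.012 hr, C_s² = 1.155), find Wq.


ρ = λ·E[S] = 26.52·0.012 = 0.3182
E[S²] = E[S]²(1+C_s²) = 0.012²·(1+1.155) = 0.0003103
Wq = λ·E[S²]/(2(1−ρ)) = 26.52·0.0003103/(2·0.6818) = 0.006036 hr

Final: 0.006036 hr


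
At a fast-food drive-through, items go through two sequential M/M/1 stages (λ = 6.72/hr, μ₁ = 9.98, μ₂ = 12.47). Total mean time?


Each node sees arrival rate λ = 6.72/hr (tandem ⇒ throughput preserved).
W₁ = 1/(μ₁−λ) = 1/(9.98−6.72) = 0.30675 hr
W₂ = 1/(μ₂−λ) = 1/(12.47−6.72) = 0.17391 hr
W_total = W₁ + W₂ = 0.30675 + 0.17391 = 0.48066 hr

Final: 0.48066 hr


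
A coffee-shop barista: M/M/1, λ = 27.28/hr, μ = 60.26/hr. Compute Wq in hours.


ρ = 27.28/60.26 = 0.4527
Wq = ρ/(μ−λ) = 0.4527/(60.26 − 27.28) = 0.4527/32.98 = 0.01373 hr

Final: 0.01373 hr


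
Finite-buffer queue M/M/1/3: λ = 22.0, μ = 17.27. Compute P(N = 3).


ρ = λ/μ = 22.0/17.27 = 1.2739
P_K = (1−ρ)ρ^K/(1−ρ^(K+1)) = (-0.2739·2.067241)/(1 − 2.633428)
= -0.566187/-1.633428 = 0.346625

Final: 0.346625


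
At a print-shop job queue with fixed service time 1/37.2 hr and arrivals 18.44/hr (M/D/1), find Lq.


ρ = 18.44/37.2 = 0.4957
M/D/1: Lq = ρ²/(2(1−ρ)) = 0.2457/(2·0.5043) = 0.24362

Final: 0.24362


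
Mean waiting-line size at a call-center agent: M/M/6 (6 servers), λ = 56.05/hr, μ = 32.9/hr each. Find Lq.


a = λ/μ = 1.7036; ρ = a/6 = 0.2839
P₀ = 0.181918
Lq = P₀·a^c·ρ / (c!·(1−ρ)²) = 0.181918·24.44997·0.2839/(720·0.51274)
= 0.003421

Final: 0.003421


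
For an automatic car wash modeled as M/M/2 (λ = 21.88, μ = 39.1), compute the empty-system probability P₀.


a = λ/μ = 21.88/39.1 = 0.5596; ρ = a/c = 0.2798
Σ_{k=0}^{1} a^k/k! (terms k=0..1) = 1.00000 + 0.55959 = 1.55959
Tail: a^2/(2!(1−ρ)) = 0.31314/(2·0.7202) = 0.21740
P₀ = 1/(1.55959 + 0.21740) = 1/1.77699 = 0.562750

Final: 0.562750


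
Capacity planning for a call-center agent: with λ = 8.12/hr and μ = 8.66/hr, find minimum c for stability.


Stability requires cμ > λ ⇔ c > λ/μ.
λ/μ = 8.12/8.66 = 0.9376
Minimum integer c = ⌊0.9376⌋ + 1 = 1
Check: 1·8.66 = 8.66 > 8.12, while 0·8.66 = 0.00 ≤ 8.12

Final: 1 servers


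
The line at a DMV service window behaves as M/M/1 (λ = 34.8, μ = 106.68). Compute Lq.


ρ = 34.8/106.68 = 0.3262
Lq = ρ²/(1−ρ) = 0.1064/0.6738 = 0.1579

Final: 0.1579


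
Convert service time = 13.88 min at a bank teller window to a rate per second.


μ = 1/(service time) in consistent units.
1 second = 0.0166667 min, so μ = 0.0166667/13.88 = 0.001201 per second

Final: 0.001201 /sec


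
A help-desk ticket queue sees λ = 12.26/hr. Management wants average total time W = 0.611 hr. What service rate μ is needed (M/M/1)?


W = 1/(μ−λ) ⇒ μ − λ = 1/W = 1/0.611 = 1.6367
μ = λ + 1/W = 12.26 + 1.6367 = 13.8967 per hr

Final: 13.8967 /hr


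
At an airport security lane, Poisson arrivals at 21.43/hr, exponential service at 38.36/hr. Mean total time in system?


W = 1/(μ−λ) = 1/(38.36 − 21.43) = 1/16.93 = 0.05907 hr

Final: 0.05907 hr


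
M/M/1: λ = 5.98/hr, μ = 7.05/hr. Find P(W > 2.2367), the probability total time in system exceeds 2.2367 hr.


W ~ Exponential(μ−λ) for M/M/1.
μ − λ = 7.05 − 5.98 = 1.0700
P(W > t) = e^{−(μ−λ)t} = e^{−2.3933} = 0.091331

Final: 0.091331


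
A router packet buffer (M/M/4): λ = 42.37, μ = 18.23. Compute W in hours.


a = 2.3242; ρ = 0.5810; P₀ = 0.090746
Lq = P₀·a^c·ρ/(c!(1−ρ)²) = 0.36525
Wq = Lq/λ = 0.36525/42.37 = 0.008620 hr
W = Wq + 1/μ = 0.008620 + 0.05485 = 0.06348 hr

Final: 0.06348 hr


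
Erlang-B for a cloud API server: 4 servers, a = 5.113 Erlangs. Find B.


B(c,a) = (a^c/c!) / Σ_{k=0}^{c} a^k/k!
a^4/4! = 28.476849
Σ terms (k=0..4): 1.00000 + 5.11300 + 13.07138 + 22.27800 + 28.47685 = 69.939230
B = 28.476849/69.939230 = 0.407166

Final: 0.407166


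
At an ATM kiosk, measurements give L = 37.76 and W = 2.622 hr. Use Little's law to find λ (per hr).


λ = L/W = 37.76/2.622 = 14.4012 /hr

Final: 14.4012 /hr


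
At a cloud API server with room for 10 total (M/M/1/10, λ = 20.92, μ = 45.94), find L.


ρ = 20.92/45.94 = 0.4554
L = ρ[1 − (K+1)ρ^K + Kρ^(K+1)] / [(1−ρ)(1−ρ^(K+1))]
Numerator: 0.4554·(1 − 11·0.0003834 + 10·0.0001746) = 0.454251
Denominator: (0.5446)·(0.999825) = 0.544528
L = 0.454251/0.544528 = 0.8342

Final: 0.8342


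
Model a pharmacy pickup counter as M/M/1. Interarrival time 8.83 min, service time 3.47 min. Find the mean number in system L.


λ = 60/8.83 = 6.7950 /hr
μ = 60/3.47 = 17.2911 /hr
ρ = λ/μ = 6.7950/17.2911 = 0.3930
L = ρ/(1−ρ) = 0.3930/0.6070 = 0.6474

Final: 0.6474


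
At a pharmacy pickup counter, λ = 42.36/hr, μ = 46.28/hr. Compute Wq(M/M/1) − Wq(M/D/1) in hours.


ρ = 42.36/46.28 = 0.9153
Wq(M/M/1) = ρ/(μ−λ) = 0.9153/3.92 = 0.23349 hr
Wq(M/D/1) = ρ/(2(μ−λ)) = 0.11675 hr
Savings = 0.23349 − 0.11675 = 0.11675 hr

Final: 0.11675 hr


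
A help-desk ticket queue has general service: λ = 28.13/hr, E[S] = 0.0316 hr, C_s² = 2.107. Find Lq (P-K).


ρ = λ·E[S] = 28.13·0.0316 = 0.8889
Lq = ρ²(1+C_s²)/(2(1−ρ)) = 0.7902·(1+2.107)/(2·0.1111)
= 0.7902·3.1070/0.2222 = 11.04949

Final: 11.04949


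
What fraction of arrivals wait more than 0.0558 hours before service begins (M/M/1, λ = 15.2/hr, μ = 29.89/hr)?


ρ = 15.2/29.89 = 0.5085
P(Wq > t) = ρ·e^{−(μ−λ)t} = 0.5085·e^{−0.8197}
= 0.5085·0.440563 = 0.224040

Final: 0.224040


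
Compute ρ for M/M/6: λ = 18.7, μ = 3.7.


ρ = λ/(cμ) = 18.7/(6·3.7) = 18.7/22.20 = 0.8423

Final: 0.8423


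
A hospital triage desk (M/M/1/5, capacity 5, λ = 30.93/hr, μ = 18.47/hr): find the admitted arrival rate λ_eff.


ρ = 1.6746; P_K = (1−ρ)ρ^5/(1−ρ^6) = 0.421979
λ_eff = λ(1 − P_K) = 30.93·(1 − 0.421979) = 30.93·0.578021 = 17.8782 /hr

Final: 17.8782 /hr


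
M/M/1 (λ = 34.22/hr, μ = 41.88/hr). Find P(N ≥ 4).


ρ = 34.22/41.88 = 0.8171
P(N ≥ n) = ρ^n = 0.8171^4 = 0.445752

Final: 0.445752


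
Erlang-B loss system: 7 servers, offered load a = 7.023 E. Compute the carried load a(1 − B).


B(7,7.023) = 0.250295 (Erlang-B)
Carried load = a(1 − B) = 7.023·(1 − 0.250295) = 7.023·0.749705 = 5.2652 E

Final: 5.2652 Erlangs


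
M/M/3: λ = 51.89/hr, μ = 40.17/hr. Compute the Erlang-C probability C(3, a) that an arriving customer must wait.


a = λ/μ = 1.2918; ρ = a/3 = 0.4306
P₀ = 0.266170 (from M/M/c formula)
C(c,a) = [a^c/(c!(1−ρ))]·P₀ = [2.15549/(6·0.5694)]·0.266170
= 0.63091·0.266170 = 0.167929

Final: 0.167929


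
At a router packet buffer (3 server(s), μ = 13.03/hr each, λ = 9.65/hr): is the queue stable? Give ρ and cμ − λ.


Total capacity cμ = 3·13.03 = 39.09/hr
ρ = λ/(cμ) = 9.65/39.09 = 0.2469
Stable ⇔ ρ < 1: YES
Spare capacity = cμ − λ = 39.09 − 9.65 = 29.44/hr

Final: ρ = 0.2469; stable; margin = 29.44/hr


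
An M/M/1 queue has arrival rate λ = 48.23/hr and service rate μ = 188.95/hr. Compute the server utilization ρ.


ρ = λ/μ = 48.23/188.95 = 0.2553

Final: 0.2553


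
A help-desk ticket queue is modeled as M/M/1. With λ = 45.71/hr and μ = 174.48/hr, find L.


ρ = λ/μ = 45.71/174.48 = 0.2620
L = ρ/(1−ρ) = 0.2620/(1 − 0.2620) = 0.2620/0.7380 = 0.3550

Final: 0.3550


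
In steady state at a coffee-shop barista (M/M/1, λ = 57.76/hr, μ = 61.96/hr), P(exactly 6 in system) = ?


ρ = 57.76/61.96 = 0.9322
P_n = (1−ρ)·ρ^n = (1 − 0.9322)·0.9322^6 = 0.06779·0.656288 = 0.044487

Final: 0.044487


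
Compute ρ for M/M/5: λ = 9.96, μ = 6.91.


ρ = λ/(cμ) = 9.96/(5·6.91) = 9.96/34.55 = 0.2883

Final: 0.2883


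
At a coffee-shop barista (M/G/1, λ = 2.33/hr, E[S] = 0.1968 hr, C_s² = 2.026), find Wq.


ρ = λ·E[S] = 2.33·0.1968 = 0.4585
E[S²] = E[S]²(1+C_s²) = 0.1968²·(1+2.026) = 0.117198
Wq = λ·E[S²]/(2(1−ρ)) = 2.33·0.117198/(2·0.5415) = 0.25216 hr

Final: 0.25216 hr


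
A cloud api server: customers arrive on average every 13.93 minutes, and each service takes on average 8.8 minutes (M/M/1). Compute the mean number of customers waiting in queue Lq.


λ = 60/13.93 = 4.3073 /hr
μ = 60/8.8 = 6.8182 /hr
ρ = λ/μ = 4.3073/6.8182 = 0.6317
Lq = ρ²/(1−ρ) = 0.3991/0.3683 = 1.0837

Final: 1.0837


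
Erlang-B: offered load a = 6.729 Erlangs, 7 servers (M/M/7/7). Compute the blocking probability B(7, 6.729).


B(c,a) = (a^c/c!) / Σ_{k=0}^{c} a^k/k!
a^7/7! = 123.943330
Σ terms (k=0..7): 1.00000 + 6.72900 + 22.63972 + 50.78089 + 85.42616 + 114.96652 + 128.93496 + 123.94333 = 534.420579
B = 123.943330/534.420579 = 0.231921

Final: 0.231921


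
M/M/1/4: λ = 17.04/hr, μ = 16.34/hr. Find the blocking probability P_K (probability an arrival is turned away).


ρ = λ/μ = 17.04/16.34 = 1.0428
P_K = (1−ρ)ρ^K/(1−ρ^(K+1)) = (-0.04284·1.182688)/(1 − 1.233354)
= -0.050666/-0.233354 = 0.217121

Final: 0.217121


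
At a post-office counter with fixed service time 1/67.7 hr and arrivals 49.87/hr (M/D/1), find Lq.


ρ = 49.87/67.7 = 0.7366
M/D/1: Lq = ρ²/(2(1−ρ)) = 0.5426/(2·0.2634) = 1.03017

Final: 1.03017


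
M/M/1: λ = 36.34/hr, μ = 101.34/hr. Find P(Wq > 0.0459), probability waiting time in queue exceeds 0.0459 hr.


ρ = 36.34/101.34 = 0.3586
P(Wq > t) = ρ·e^{−(μ−λ)t} = 0.3586·e^{−2.9835}
= 0.3586·0.050615 = 0.018150

Final: 0.018150


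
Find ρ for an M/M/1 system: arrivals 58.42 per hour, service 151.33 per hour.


ρ = λ/μ = 58.42/151.33 = 0.3860

Final: 0.3860


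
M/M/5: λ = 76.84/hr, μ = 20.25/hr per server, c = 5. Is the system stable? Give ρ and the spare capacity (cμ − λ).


Total capacity cμ = 5·20.25 = 101.25/hr
ρ = λ/(cμ) = 76.84/101.25 = 0.7589
Stable ⇔ ρ < 1: YES
Spare capacity = cμ − λ = 101.25 − 76.84 = 24.41/hr

Final: ρ = 0.7589; stable; margin = 24.41/hr


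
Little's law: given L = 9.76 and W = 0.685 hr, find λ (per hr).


λ = L/W = 9.76/0.685 = 14.2482 /hr

Final: 14.2482 /hr


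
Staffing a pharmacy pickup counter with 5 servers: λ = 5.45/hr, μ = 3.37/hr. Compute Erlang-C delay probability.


a = λ/μ = 1.6172; ρ = a/5 = 0.3234
P₀ = 0.197977 (from M/M/c formula)
C(c,a) = [a^c/(c!(1−ρ))]·P₀ = [11.06198/(120·0.6766)]·0.197977
= 0.13625·0.197977 = 0.026975

Final: 0.026975


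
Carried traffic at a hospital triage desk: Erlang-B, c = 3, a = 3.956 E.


B(3,3.956) = 0.446699 (Erlang-B)
Carried load = a(1 − B) = 3.956·(1 − 0.446699) = 3.956·0.553301 = 2.1889 E

Final: 2.1889 Erlangs


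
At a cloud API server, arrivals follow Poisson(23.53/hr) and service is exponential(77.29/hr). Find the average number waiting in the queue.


ρ = 23.53/77.29 = 0.3044
Lq = ρ²/(1−ρ) = 0.09268/0.6956 = 0.1332

Final: 0.1332


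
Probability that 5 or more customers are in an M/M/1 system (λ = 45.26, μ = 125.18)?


ρ = 45.26/125.18 = 0.3616
P(N ≥ n) = ρ^n = 0.3616^5 = 0.006179

Final: 0.006179


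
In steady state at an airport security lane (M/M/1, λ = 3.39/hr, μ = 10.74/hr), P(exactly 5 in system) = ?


ρ = 3.39/10.74 = 0.3156
P_n = (1−ρ)·ρ^n = (1 − 0.3156)·0.3156^5 = 0.6844·0.003133 = 0.002144

Final: 0.002144


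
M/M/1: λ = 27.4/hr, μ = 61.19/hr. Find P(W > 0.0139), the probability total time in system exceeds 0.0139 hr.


W ~ Exponential(μ−λ) for M/M/1.
μ − λ = 61.19 − 27.4 = 33.7900
P(W > t) = e^{−(μ−λ)t} = e^{−0.4697} = 0.625202

Final: 0.625202


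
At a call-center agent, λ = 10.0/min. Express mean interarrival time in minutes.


Mean interarrival time = 1/λ = 1/10.0 minute = 0.10000 minute
In minutes: 0.10000 × 1 = 0.1000 min

Final: 0.1000 min


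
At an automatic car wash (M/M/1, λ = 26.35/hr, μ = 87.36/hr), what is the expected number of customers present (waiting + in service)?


ρ = λ/μ = 26.35/87.36 = 0.3016
L = ρ/(1−ρ) = 0.3016/(1 − 0.3016) = 0.3016/0.6984 = 0.4319

Final: 0.4319


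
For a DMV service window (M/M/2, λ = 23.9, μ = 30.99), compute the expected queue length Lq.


a = λ/μ = 0.7712; ρ = a/2 = 0.3856
P₀ = 0.443409
Lq = P₀·a^c·ρ / (c!·(1−ρ)²) = 0.443409·0.59477·0.3856/(2·0.37748)
= 0.13470

Final: 0.13470


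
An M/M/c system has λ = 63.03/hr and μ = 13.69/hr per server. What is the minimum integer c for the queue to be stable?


Stability requires cμ > λ ⇔ c > λ/μ.
λ/μ = 63.03/13.69 = 4.6041
Minimum integer c = ⌊4.6041⌋ + 1 = 5
Check: 5·13.69 = 68.45 > 63.03, while 4·13.69 = 54.76 ≤ 63.03

Final: 5 servers


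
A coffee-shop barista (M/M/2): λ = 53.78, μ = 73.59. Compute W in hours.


a = 0.7308; ρ = 0.3654; P₀ = 0.464769
Lq = P₀·a^c·ρ/(c!(1−ρ)²) = 0.11261
Wq = Lq/λ = 0.11261/53.78 = 0.002094 hr
W = Wq + 1/μ = 0.002094 + 0.01359 = 0.01568 hr

Final: 0.01568 hr


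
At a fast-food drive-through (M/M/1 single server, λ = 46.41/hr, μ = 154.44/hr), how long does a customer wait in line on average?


ρ = 46.41/154.44 = 0.3005
Wq = ρ/(μ−λ) = 0.3005/(154.44 − 46.41) = 0.3005/108.03 = 0.002782 hr

Final: 0.002782 hr


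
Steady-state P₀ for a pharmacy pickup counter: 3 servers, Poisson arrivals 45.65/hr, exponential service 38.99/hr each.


a = λ/μ = 45.65/38.99 = 1.1708; ρ = a/c = 0.3903
Σ_{k=0}^{2} a^k/k! (terms k=0..2) = 1.00000 + 1.17081 + 0.68540 = 2.85621
Tail: a^3/(3!(1−ρ)) = 1.60495/(6·0.6097) = 0.43871
P₀ = 1/(2.85621 + 0.43871) = 1/3.29492 = 0.303497

Final: 0.303497


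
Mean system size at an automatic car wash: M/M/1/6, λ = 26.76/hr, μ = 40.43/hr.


ρ = 26.76/40.43 = 0.6619
L = ρ[1 − (K+1)ρ^K + Kρ^(K+1)] / [(1−ρ)(1−ρ^(K+1))]
Numerator: 0.6619·(1 − 7·0.084080 + 6·0.055651) = 0.493334
Denominator: (0.3381)·(0.944349) = 0.319299
L = 0.493334/0.319299 = 1.5451

Final: 1.5451


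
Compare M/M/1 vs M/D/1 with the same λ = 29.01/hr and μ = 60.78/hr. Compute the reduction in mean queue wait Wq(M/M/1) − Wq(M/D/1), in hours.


ρ = 29.01/60.78 = 0.4773
Wq(M/M/1) = ρ/(μ−λ) = 0.4773/31.77 = 0.01502 hr
Wq(M/D/1) = ρ/(2(μ−λ)) = 0.007512 hr
Savings = 0.01502 − 0.007512 = 0.007512 hr

Final: 0.007512 hr


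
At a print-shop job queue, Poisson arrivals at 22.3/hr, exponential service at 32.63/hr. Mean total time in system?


W = 1/(μ−λ) = 1/(32.63 − 22.3) = 1/10.33 = 0.09681 hr

Final: 0.09681 hr


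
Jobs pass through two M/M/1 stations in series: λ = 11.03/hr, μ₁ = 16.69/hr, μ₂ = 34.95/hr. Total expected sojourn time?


Each node sees arrival rate λ = 11.03/hr (tandem ⇒ throughput preserved).
W₁ = 1/(μ₁−λ) = 1/(16.69−11.03) = 0.17668 hr
W₂ = 1/(μ₂−λ) = 1/(34.95−11.03) = 0.04181 hr
W_total = W₁ + W₂ = 0.17668 + 0.04181 = 0.21848 hr

Final: 0.21848 hr


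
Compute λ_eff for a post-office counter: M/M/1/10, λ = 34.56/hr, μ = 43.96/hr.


ρ = 0.7862; P_K = (1−ρ)ρ^10/(1−ρ^11) = 0.020757
λ_eff = λ(1 − P_K) = 34.56·(1 − 0.020757) = 34.56·0.979243 = 33.8426 /hr

Final: 33.8426 /hr


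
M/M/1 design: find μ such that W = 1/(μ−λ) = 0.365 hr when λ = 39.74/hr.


W = 1/(μ−λ) ⇒ μ − λ = 1/W = 1/0.365 = 2.7397
μ = λ + 1/W = 39.74 + 2.7397 = 42.4797 per hr

Final: 42.4797 /hr


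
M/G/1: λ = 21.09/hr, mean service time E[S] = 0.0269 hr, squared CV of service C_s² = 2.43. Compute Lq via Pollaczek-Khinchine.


ρ = λ·E[S] = 21.09·0.0269 = 0.5673
Lq = ρ²(1+C_s²)/(2(1−ρ)) = 0.3219·(1+2.43)/(2·0.4327)
= 0.3219·3.4300/0.8654 = 1.27572

Final: 1.27572


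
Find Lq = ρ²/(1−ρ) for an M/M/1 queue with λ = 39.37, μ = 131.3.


ρ = 39.37/131.3 = 0.2998
Lq = ρ²/(1−ρ) = 0.08991/0.7002 = 0.1284

Final: 0.1284


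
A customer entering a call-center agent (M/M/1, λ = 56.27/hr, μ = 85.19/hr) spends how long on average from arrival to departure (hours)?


W = 1/(μ−λ) = 1/(85.19 − 56.27) = 1/28.92 = 0.03458 hr

Final: 0.03458 hr


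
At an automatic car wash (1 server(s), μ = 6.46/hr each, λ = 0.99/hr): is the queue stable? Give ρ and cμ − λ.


Total capacity cμ = 1·6.46 = 6.46/hr
ρ = λ/(cμ) = 0.99/6.46 = 0.1533
Stable ⇔ ρ < 1: YES
Spare capacity = cμ − λ = 6.46 − 0.99 = 5.47/hr

Final: ρ = 0.1533; stable; margin = 5.47/hr


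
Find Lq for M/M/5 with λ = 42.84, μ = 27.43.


a = λ/μ = 1.5618; ρ = a/5 = 0.3124
P₀ = 0.209344
Lq = P₀·a^c·ρ / (c!·(1−ρ)²) = 0.209344·9.29219·0.3124/(120·0.47285)
= 0.01071

Final: 0.01071


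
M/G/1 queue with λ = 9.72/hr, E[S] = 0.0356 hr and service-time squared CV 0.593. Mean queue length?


ρ = λ·E[S] = 9.72·0.0356 = 0.3460
Lq = ρ²(1+C_s²)/(2(1−ρ)) = 0.1197·(1+0.593)/(2·0.6540)
= 0.1197·1.5930/1.3079 = 0.14584

Final: 0.14584


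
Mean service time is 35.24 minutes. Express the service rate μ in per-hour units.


μ = 1/(service time) in consistent units.
1 hour = 60 min, so μ = 60/35.24 = 1.7026 per hour

Final: 1.7026 /hr


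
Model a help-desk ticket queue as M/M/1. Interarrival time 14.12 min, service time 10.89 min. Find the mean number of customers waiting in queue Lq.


λ = 60/14.12 = 4.2493 /hr
μ = 60/10.89 = 5.5096 /hr
ρ = λ/μ = 4.2493/5.5096 = 0.7712
Lq = ρ²/(1−ρ) = 0.5948/0.2288 = 2.6003

Final: 2.6003


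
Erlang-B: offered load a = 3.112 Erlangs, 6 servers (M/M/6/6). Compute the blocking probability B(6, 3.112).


B(c,a) = (a^c/c!) / Σ_{k=0}^{c} a^k/k!
a^6/6! = 1.261552
Σ terms (k=0..6): 1.00000 + 3.11200 + 4.84227 + 5.02305 + 3.90793 + 2.43230 + 1.26155 = 21.579104
B = 1.261552/21.579104 = 0.058462

Final: 0.058462


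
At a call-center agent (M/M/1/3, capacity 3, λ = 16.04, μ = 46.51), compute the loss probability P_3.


ρ = λ/μ = 16.04/46.51 = 0.3449
P_K = (1−ρ)ρ^K/(1−ρ^(K+1)) = (0.6551·0.041018)/(1 − 0.014146)
= 0.026872/0.985854 = 0.027258

Final: 0.027258


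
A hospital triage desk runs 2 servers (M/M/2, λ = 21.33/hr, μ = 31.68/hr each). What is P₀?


a = λ/μ = 21.33/31.68 = 0.6733; ρ = a/c = 0.3366
Σ_{k=0}^{1} a^k/k! (terms k=0..1) = 1.00000 + 0.67330 = 1.67330
Tail: a^2/(2!(1−ρ)) = 0.45333/(2·0.6634) = 0.34169
P₀ = 1/(1.67330 + 0.34169) = 1/2.01499 = 0.496281

Final: 0.496281


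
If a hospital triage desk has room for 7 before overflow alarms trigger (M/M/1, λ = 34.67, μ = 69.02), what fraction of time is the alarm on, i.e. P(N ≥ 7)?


ρ = 34.67/69.02 = 0.5023
P(N ≥ n) = ρ^n = 0.5023^7 = 0.008070

Final: 0.008070


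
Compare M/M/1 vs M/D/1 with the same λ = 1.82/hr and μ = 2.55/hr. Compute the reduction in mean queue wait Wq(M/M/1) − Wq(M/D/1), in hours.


ρ = 1.82/2.55 = 0.7137
Wq(M/M/1) = ρ/(μ−λ) = 0.7137/0.7300 = 0.97771 hr
Wq(M/D/1) = ρ/(2(μ−λ)) = 0.48885 hr
Savings = 0.97771 − 0.48885 = 0.48885 hr

Final: 0.48885 hr


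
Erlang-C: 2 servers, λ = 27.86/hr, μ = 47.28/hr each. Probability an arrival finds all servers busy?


a = λ/μ = 0.5893; ρ = a/2 = 0.2946
P₀ = 0.544846 (from M/M/c formula)
C(c,a) = [a^c/(c!(1−ρ))]·P₀ = [0.34722/(2·0.7054)]·0.544846
= 0.24613·0.544846 = 0.134101

Final: 0.134101


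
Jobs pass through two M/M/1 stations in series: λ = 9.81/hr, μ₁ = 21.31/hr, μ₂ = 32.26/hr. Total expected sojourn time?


Each node sees arrival rate λ = 9.81/hr (tandem ⇒ throughput preserved).
W₁ = 1/(μ₁−λ) = 1/(21.31−9.81) = 0.08696 hr
W₂ = 1/(μ₂−λ) = 1/(32.26−9.81) = 0.04454 hr
W_total = W₁ + W₂ = 0.08696 + 0.04454 = 0.13150 hr

Final: 0.13150 hr


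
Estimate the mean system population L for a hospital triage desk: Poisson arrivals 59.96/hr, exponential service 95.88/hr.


ρ = λ/μ = 59.96/95.88 = 0.6254
L = ρ/(1−ρ) = 0.6254/(1 − 0.6254) = 0.6254/0.3746 = 1.6693

Final: 1.6693


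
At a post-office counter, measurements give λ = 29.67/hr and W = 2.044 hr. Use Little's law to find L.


L = λW = 29.67·2.044 = 60.6455

Final: 60.6455


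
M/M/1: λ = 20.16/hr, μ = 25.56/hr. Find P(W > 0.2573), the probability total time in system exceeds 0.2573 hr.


W ~ Exponential(μ−λ) for M/M/1.
μ − λ = 25.56 − 20.16 = 5.4000
P(W > t) = e^{−(μ−λ)t} = e^{−1.3894} = 0.249220

Final: 0.249220


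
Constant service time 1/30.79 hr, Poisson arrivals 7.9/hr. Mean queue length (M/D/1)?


ρ = 7.9/30.79 = 0.2566
M/D/1: Lq = ρ²/(2(1−ρ)) = 0.06583/(2·0.7434) = 0.04428

Final: 0.04428


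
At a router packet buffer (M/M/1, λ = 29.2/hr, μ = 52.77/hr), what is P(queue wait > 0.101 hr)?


ρ = 29.2/52.77 = 0.5533
P(Wq > t) = ρ·e^{−(μ−λ)t} = 0.5533·e^{−2.3806}
= 0.5533·0.092498 = 0.051183

Final: 0.051183


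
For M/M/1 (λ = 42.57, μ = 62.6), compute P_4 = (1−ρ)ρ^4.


ρ = 42.57/62.6 = 0.6800
P_n = (1−ρ)·ρ^n = (1 − 0.6800)·0.6800^4 = 0.3200·0.213854 = 0.068426

Final: 0.068426


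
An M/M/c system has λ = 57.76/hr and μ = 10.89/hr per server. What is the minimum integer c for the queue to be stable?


Stability requires cμ > λ ⇔ c > λ/μ.
λ/μ = 57.76/10.89 = 5.3039
Minimum integer c = ⌊5.3039⌋ + 1 = 6
Check: 6·10.89 = 65.34 > 57.76, while 5·10.89 = 54.45 ≤ 57.76

Final: 6 servers


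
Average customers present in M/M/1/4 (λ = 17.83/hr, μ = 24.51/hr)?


ρ = 17.83/24.51 = 0.7275
L = ρ[1 − (K+1)ρ^K + Kρ^(K+1)] / [(1−ρ)(1−ρ^(K+1))]
Numerator: 0.7275·(1 − 5·0.280048 + 4·0.203723) = 0.301643
Denominator: (0.2725)·(0.796277) = 0.217019
L = 0.301643/0.217019 = 1.3899

Final: 1.3899


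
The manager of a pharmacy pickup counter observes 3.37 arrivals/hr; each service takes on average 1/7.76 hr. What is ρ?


ρ = λ/μ = 3.37/7.76 = 0.4343

Final: 0.4343


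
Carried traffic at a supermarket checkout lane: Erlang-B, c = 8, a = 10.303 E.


B(8,10.303) = 0.352279 (Erlang-B)
Carried load = a(1 − B) = 10.303·(1 − 0.352279) = 10.303·0.647721 = 6.6735 E

Final: 6.6735 Erlangs


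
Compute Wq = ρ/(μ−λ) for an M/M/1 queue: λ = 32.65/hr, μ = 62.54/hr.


ρ = 32.65/62.54 = 0.5221
Wq = ρ/(μ−λ) = 0.5221/(62.54 − 32.65) = 0.5221/29.89 = 0.01747 hr

Final: 0.01747 hr


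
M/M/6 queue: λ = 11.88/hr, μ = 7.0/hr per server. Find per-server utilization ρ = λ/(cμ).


ρ = λ/(cμ) = 11.88/(6·7.0) = 11.88/42.00 = 0.2829

Final: 0.2829


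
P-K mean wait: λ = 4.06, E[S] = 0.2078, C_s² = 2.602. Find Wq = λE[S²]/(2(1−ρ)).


ρ = λ·E[S] = 4.06·0.2078 = 0.8437
E[S²] = E[S]²(1+C_s²) = 0.2078²·(1+2.602) = 0.155537
Wq = λ·E[S²]/(2(1−ρ)) = 4.06·0.155537/(2·0.1563) = 2.01968 hr

Final: 2.01968 hr


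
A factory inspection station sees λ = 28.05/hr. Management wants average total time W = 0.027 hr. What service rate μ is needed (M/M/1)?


W = 1/(μ−λ) ⇒ μ − λ = 1/W = 1/0.027 = 37.0370
μ = λ + 1/W = 28.05 + 37.0370 = 65.0870 per hr

Final: 65.0870 /hr


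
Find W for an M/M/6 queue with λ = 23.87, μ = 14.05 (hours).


a = 1.6989; ρ = 0.2832; P₀ = 0.182779
Lq = P₀·a^c·ρ/(c!(1−ρ)²) = 0.003364
Wq = Lq/λ = 0.003364/23.87 = 0.0001409 hr
W = Wq + 1/μ = 0.0001409 + 0.07117 = 0.07132 hr

Final: 0.07132 hr


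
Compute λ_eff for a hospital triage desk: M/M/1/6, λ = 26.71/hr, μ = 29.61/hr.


ρ = 0.9021; P_K = (1−ρ)ρ^6/(1−ρ^7) = 0.102665
λ_eff = λ(1 − P_K) = 26.71·(1 − 0.102665) = 26.71·0.897335 = 23.9678 /hr

Final: 23.9678 /hr


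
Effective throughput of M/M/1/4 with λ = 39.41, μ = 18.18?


ρ = 2.1678; P_K = (1−ρ)ρ^4/(1−ρ^5) = 0.550189
λ_eff = λ(1 − P_K) = 39.41·(1 − 0.550189) = 39.41·0.449811 = 17.7270 /hr

Final: 17.7270 /hr


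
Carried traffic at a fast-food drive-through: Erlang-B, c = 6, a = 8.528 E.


B(6,8.528) = 0.417459 (Erlang-B)
Carried load = a(1 − B) = 8.528·(1 − 0.417459) = 8.528·0.582541 = 4.9679 E

Final: 4.9679 Erlangs


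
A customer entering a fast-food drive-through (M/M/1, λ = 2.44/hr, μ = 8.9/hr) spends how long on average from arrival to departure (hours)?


W = 1/(μ−λ) = 1/(8.9 − 2.44) = 1/6.46 = 0.1548 hr

Final: 0.1548 hr


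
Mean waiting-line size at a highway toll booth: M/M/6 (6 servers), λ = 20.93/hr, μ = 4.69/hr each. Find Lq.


a = λ/μ = 4.4627; ρ = a/6 = 0.7438
P₀ = 0.009585
Lq = P₀·a^c·ρ / (c!·(1−ρ)²) = 0.009585·7899.11277·0.7438/(720·0.06565)
= 1.19142

Final: 1.19142


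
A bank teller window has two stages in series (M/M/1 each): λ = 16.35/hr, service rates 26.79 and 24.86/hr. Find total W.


Each node sees arrival rate λ = 16.35/hr (tandem ⇒ throughput preserved).
W₁ = 1/(μ₁−λ) = 1/(26.79−16.35) = 0.09579 hr
W₂ = 1/(μ₂−λ) = 1/(24.86−16.35) = 0.11751 hr
W_total = W₁ + W₂ = 0.09579 + 0.11751 = 0.21329 hr

Final: 0.21329 hr


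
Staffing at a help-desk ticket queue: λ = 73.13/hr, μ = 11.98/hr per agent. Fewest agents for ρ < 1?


Stability requires cμ > λ ⇔ c > λ/μ.
λ/μ = 73.13/11.98 = 6.1043
Minimum integer c = ⌊6.1043⌋ + 1 = 7
Check: 7·11.98 = 83.86 > 73.13, while 6·11.98 = 71.88 ≤ 73.13

Final: 7 servers


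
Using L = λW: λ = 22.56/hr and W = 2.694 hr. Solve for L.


L = λW = 22.56·2.694 = 60.7766

Final: 60.7766


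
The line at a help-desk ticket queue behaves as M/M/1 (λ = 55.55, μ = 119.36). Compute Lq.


ρ = 55.55/119.36 = 0.4654
Lq = ρ²/(1−ρ) = 0.2166/0.5346 = 0.4052

Final: 0.4052


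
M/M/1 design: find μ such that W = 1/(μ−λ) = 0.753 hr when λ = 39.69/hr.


W = 1/(μ−λ) ⇒ μ − λ = 1/W = 1/0.753 = 1.3280
μ = λ + 1/W = 39.69 + 1.3280 = 41.0180 per hr

Final: 41.0180 /hr


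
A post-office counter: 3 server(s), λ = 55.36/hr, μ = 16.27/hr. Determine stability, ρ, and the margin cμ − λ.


Total capacity cμ = 3·16.27 = 48.81/hr
ρ = λ/(cμ) = 55.36/48.81 = 1.1342
Stable ⇔ ρ < 1: NO
Spare capacity = cμ − λ = 48.81 − 55.36 = -6.55/hr

Final: ρ = 1.1342; unstable; margin = -6.55/hr


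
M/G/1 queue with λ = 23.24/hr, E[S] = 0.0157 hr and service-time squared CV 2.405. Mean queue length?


ρ = λ·E[S] = 23.24·0.0157 = 0.3649
Lq = ρ²(1+C_s²)/(2(1−ρ)) = 0.1331·(1+2.405)/(2·0.6351)
= 0.1331·3.4050/1.2703 = 0.35686

Final: 0.35686


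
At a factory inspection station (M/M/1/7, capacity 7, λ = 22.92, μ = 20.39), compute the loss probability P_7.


ρ = λ/μ = 22.92/20.39 = 1.1241
P_K = (1−ρ)ρ^K/(1−ρ^(K+1)) = (-0.1241·2.267680)/(1 − 2.549054)
= -0.281375/-1.549054 = 0.181643

Final: 0.181643


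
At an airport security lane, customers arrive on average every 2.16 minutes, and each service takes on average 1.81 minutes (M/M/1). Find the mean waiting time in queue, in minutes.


λ = 60/2.16 = 27.7778 /hr
μ = 60/1.81 = 33.1492 /hr
ρ = λ/μ = 27.7778/33.1492 = 0.8380
Wq = ρ/(μ−λ) = 0.8380/(33.1492−27.7778) = 0.15600 hr
In minutes: 0.15600·60 = 9.360 min

Final: 9.360 min


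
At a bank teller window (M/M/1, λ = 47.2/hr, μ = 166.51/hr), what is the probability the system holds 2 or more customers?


ρ = 47.2/166.51 = 0.2835
P(N ≥ n) = ρ^n = 0.2835^2 = 0.080353

Final: 0.080353


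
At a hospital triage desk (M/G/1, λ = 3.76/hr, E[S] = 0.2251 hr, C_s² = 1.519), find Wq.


ρ = λ·E[S] = 3.76·0.2251 = 0.8464
E[S²] = E[S]²(1+C_s²) = 0.2251²·(1+1.519) = 0.127638
Wq = λ·E[S²]/(2(1−ρ)) = 3.76·0.127638/(2·0.1536) = 1.56199 hr

Final: 1.56199 hr


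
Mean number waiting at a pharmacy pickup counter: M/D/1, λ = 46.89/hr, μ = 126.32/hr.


ρ = 46.89/126.32 = 0.3712
M/D/1: Lq = ρ²/(2(1−ρ)) = 0.1378/(2·0.6288) = 0.10957

Final: 0.10957


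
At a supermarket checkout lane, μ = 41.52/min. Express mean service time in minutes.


Mean service time = 1/μ = 1/41.52 minute = 0.02408 minute
In minutes: 0.02408 × 1 = 0.02408 min

Final: 0.02408 min


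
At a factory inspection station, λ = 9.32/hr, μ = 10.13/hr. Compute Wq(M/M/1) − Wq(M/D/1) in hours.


ρ = 9.32/10.13 = 0.9200
Wq(M/M/1) = ρ/(μ−λ) = 0.9200/0.8100 = 1.13585 hr
Wq(M/D/1) = ρ/(2(μ−λ)) = 0.56793 hr
Savings = 1.13585 − 0.56793 = 0.56793 hr

Final: 0.56793 hr


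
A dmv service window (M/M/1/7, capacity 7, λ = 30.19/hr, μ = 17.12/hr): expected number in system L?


ρ = 30.19/17.12 = 1.7634
L = ρ[1 − (K+1)ρ^K + Kρ^(K+1)] / [(1−ρ)(1−ρ^(K+1))]
Numerator: 1.7634·(1 − 8·53.029248 + 7·93.513610) = 407.990488
Denominator: (-0.7634)·(-92.513610) = 70.628089
L = 407.990488/70.628089 = 5.7766

Final: 5.7766


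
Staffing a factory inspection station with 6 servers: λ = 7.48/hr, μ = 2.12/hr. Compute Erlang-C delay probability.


a = λ/μ = 3.5283; ρ = a/6 = 0.5881
P₀ = 0.028096 (from M/M/c formula)
C(c,a) = [a^c/(c!(1−ρ))]·P₀ = [1929.27627/(720·0.4119)]·0.028096
= 6.50456·0.028096 = 0.182754

Final: 0.182754


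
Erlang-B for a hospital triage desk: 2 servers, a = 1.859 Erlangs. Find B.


B(c,a) = (a^c/c!) / Σ_{k=0}^{c} a^k/k!
a^2/2! = 1.727940
Σ terms (k=0..2): 1.00000 + 1.85900 + 1.72794 = 4.586940
B = 1.727940/4.586940 = 0.376709

Final: 0.376709


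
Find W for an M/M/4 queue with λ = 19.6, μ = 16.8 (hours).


a = 1.1667; ρ = 0.2917; P₀ = 0.310476
Lq = P₀·a^c·ρ/(c!(1−ρ)²) = 0.01393
Wq = Lq/λ = 0.01393/19.6 = 0.0007108 hr
W = Wq + 1/μ = 0.0007108 + 0.05952 = 0.06023 hr

Final: 0.06023 hr


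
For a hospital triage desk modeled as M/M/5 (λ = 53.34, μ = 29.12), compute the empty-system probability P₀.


a = λ/μ = 53.34/29.12 = 1.8317; ρ = a/c = 0.3663
Σ_{k=0}^{4} a^k/k! (terms k=0..4) = 1.00000 + 1.83173 + 1.67762 + 1.02432 + 0.46907 = 6.00273
Tail: a^5/(5!(1−ρ)) = 20.62093/(120·0.6337) = 0.27119
P₀ = 1/(6.00273 + 0.27119) = 1/6.27392 = 0.159390

Final: 0.159390


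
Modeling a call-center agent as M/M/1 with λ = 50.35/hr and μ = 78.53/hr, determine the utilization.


ρ = λ/μ = 50.35/78.53 = 0.6412

Final: 0.6412


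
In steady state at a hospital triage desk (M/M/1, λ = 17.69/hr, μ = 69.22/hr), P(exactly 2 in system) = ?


ρ = 17.69/69.22 = 0.2556
P_n = (1−ρ)·ρ^n = (1 − 0.2556)·0.2556^2 = 0.7444·0.065312 = 0.048621

Final: 0.048621


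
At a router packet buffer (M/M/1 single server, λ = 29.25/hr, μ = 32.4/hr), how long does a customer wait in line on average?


ρ = 29.25/32.4 = 0.9028
Wq = ρ/(μ−λ) = 0.9028/(32.4 − 29.25) = 0.9028/3.15 = 0.2866 hr

Final: 0.2866 hr


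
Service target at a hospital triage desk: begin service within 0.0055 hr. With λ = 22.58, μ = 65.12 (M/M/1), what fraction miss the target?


ρ = 22.58/65.12 = 0.3467
P(Wq > t) = ρ·e^{−(μ−λ)t} = 0.3467·e^{−0.2340}
= 0.3467·0.791386 = 0.274409

Final: 0.274409


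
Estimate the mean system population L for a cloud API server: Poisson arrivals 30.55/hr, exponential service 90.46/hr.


ρ = λ/μ = 30.55/90.46 = 0.3377
L = ρ/(1−ρ) = 0.3377/(1 − 0.3377) = 0.3377/0.6623 = 0.5099

Final: 0.5099


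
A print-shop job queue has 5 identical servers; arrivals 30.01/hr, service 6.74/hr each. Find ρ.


ρ = λ/(cμ) = 30.01/(5·6.74) = 30.01/33.70 = 0.8905

Final: 0.8905


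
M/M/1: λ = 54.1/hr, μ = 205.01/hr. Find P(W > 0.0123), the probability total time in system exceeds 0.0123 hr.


W ~ Exponential(μ−λ) for M/M/1.
μ − λ = 205.01 − 54.1 = 150.9100
P(W > t) = e^{−(μ−λ)t} = e^{−1.8562} = 0.156266

Final: 0.156266


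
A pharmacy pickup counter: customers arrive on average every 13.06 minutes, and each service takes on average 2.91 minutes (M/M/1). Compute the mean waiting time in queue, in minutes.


λ = 60/13.06 = 4.5942 /hr
μ = 60/2.91 = 20.6186 /hr
ρ = λ/μ = 4.5942/20.6186 = 0.2228
Wq = ρ/(μ−λ) = 0.2228/(20.6186−4.5942) = 0.01390 hr
In minutes: 0.01390·60 = 0.8343 min

Final: 0.8343 min


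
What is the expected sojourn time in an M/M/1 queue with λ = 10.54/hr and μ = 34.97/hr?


W = 1/(μ−λ) = 1/(34.97 − 10.54) = 1/24.43 = 0.04093 hr

Final: 0.04093 hr


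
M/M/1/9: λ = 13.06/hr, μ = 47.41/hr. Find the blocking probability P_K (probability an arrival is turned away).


ρ = λ/μ = 13.06/47.41 = 0.2755
P_K = (1−ρ)ρ^K/(1−ρ^(K+1)) = (0.7245·0.000009134)/(1 − 0.000002516)
= 0.000006618/0.999997 = 0.000006618

Final: 0.000006618


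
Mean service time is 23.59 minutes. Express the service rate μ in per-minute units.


μ = 1/(service time) in consistent units.
1 minute = 1 min, so μ = 1/23.59 = 0.04239 per minute

Final: 0.04239 /min


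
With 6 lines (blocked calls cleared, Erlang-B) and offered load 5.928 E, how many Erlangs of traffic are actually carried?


B(6,5.928) = 0.259851 (Erlang-B)
Carried load = a(1 − B) = 5.928·(1 − 0.259851) = 5.928·0.740149 = 4.3876 E

Final: 4.3876 Erlangs


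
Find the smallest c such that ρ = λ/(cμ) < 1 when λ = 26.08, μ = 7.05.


Stability requires cμ > λ ⇔ c > λ/μ.
λ/μ = 26.08/7.05 = 3.6993
Minimum integer c = ⌊3.6993⌋ + 1 = 4
Check: 4·7.05 = 28.20 > 26.08, while 3·7.05 = 21.15 ≤ 26.08

Final: 4 servers


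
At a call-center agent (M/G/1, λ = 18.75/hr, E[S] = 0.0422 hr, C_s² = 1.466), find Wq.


ρ = λ·E[S] = 18.75·0.0422 = 0.7913
E[S²] = E[S]²(1+C_s²) = 0.0422²·(1+1.466) = 0.004392
Wq = λ·E[S²]/(2(1−ρ)) = 18.75·0.004392/(2·0.2087) = 0.19723 hr

Final: 0.19723 hr


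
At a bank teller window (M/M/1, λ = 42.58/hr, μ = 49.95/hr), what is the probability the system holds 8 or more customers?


ρ = 42.58/49.95 = 0.8525
P(N ≥ n) = ρ^n = 0.8525^8 = 0.278844

Final: 0.278844
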